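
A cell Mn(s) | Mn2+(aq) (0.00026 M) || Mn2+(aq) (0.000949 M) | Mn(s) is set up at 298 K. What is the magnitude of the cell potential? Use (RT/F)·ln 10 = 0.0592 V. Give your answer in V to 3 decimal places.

0.017 V

For a concentration cell E°cell = 0, since both electrodes use the same couple.
The compartment with the higher Mn2+(aq) concentration (0.000949 M) acts as the cathode; ions are reduced there and produced at the dilute (0.00026 M) anode.
With n = 2, Ecell = −(0.0592/2)·log([dilute]/[conc]) = −(0.0592/2)·log(0.00026/0.000949) = +0.017 V.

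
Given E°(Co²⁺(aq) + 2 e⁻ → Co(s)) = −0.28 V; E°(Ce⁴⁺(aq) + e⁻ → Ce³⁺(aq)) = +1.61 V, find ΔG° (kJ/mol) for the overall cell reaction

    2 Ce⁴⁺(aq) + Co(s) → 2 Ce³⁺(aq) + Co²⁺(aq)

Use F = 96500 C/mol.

−365 kJ/mol

In the reaction as written Ce⁴⁺(aq) is reduced, so the Ce⁴⁺/Ce³⁺ couple is the cathode and Co²⁺/Co is the anode.
E°cell = +1.61 − (−0.28) = +1.89 V; balancing electrons gives n = 2.
ΔG° = −nFE°cell = −(2)(96500)(+1.89) J/mol = −365 kJ/mol.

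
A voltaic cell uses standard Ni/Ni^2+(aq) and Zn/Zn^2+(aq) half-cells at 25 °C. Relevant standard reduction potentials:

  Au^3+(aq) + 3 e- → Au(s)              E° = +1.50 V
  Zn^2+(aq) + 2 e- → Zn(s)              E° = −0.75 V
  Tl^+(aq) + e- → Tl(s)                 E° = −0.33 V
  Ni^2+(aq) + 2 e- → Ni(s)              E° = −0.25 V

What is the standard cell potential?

Of the two couples in this cell, the one with the more positive reduction potential is reduced at the cathode: here that is Ni²⁺/Ni (−0.25 V); Zn²⁺/Zn (−0.75 V) is the anode.
E°cell = E°(cathode) − E°(anode) = −0.25 − (−0.75) = +0.50 V.

+0.50 V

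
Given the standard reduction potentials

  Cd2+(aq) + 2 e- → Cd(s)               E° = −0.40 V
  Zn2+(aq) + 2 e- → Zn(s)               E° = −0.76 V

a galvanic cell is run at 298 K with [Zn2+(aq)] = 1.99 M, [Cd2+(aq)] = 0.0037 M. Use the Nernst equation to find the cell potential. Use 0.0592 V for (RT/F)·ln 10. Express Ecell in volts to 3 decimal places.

+0.279 V

Since E°(Cd²⁺/Cd) > E°(Zn²⁺/Zn), Cd²⁺/Cd serves as the cathode.
E°cell = E°cat − E°an = −0.40 − (−0.76) = +0.36 V; n = 2.
For the overall reaction Cd2+(aq) + Zn(s) → Cd(s) + Zn2+(aq), Q = [Zn2+(aq)] / [Cd2+(aq)] = 538, giving log Q = 2.731.
E = E° − (0.0592/n)·log Q = +0.36 − (0.0592/2)(2.731) = +0.279 V.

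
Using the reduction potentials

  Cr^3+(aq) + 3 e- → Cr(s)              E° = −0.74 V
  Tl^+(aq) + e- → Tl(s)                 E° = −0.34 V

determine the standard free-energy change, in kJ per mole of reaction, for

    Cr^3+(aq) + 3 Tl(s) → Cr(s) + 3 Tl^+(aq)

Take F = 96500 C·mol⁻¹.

+116 kJ/mol

In the reaction as written Cr^3+(aq) is reduced, so the Cr³⁺/Cr couple is the cathode and Tl⁺/Tl is the anode.
E°cell = −0.74 − (−0.34) = −0.40 V; balancing electrons gives n = 3.
ΔG° = −nFE°cell = −(3)(96500)(−0.40) J/mol = +116 kJ/mol.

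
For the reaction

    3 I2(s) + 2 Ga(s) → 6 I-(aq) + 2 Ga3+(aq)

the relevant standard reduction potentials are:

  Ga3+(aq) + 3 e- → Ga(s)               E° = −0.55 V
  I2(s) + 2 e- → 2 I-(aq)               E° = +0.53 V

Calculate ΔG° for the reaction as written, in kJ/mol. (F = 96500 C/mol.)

−625 kJ/mol

In the reaction as written I2(s) is reduced, so the I₂/I⁻ couple is the cathode and Ga³⁺/Ga is the anode.
E°cell = +0.53 − (−0.55) = +1.08 V; balancing electrons gives n = 6.
ΔG° = −nFE°cell = −(6)(96500)(+1.08) J/mol = −625 kJ/mol.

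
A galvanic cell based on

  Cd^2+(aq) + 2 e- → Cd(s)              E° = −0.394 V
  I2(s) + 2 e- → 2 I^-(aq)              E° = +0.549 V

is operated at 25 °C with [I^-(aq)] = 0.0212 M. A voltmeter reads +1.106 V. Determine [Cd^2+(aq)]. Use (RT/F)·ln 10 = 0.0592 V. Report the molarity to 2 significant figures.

0.0069 M

With I₂/I⁻ at the cathode and Cd²⁺/Cd at the anode, E°cell = +0.549 − (−0.394) = +0.943 V (n = 2).
Since E = E° − (0.0592/n)·log Q, log Q = n(E° − E)/0.0592 = −5.507.
The balanced reaction is I2(s) + Cd(s) → 2 I^-(aq) + Cd^2+(aq), so Q = [I^-(aq)]^2·[Cd^2+(aq)].
Substituting the known concentrations and solving, log [Cd^2+(aq)] = −2.160 and [Cd^2+(aq)] = 0.0069 M.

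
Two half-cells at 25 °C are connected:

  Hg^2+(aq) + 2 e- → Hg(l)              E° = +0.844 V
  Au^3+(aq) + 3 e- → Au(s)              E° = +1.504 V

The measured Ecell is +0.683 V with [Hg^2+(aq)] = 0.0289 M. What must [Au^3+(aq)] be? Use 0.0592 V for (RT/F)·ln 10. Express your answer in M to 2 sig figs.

0.072 M

With Au³⁺/Au at the cathode and Hg²⁺/Hg at the anode, E°cell = +1.504 − (+0.844) = +0.660 V (n = 6).
Rearranging E = E° − (0.0592/n)·log Q gives log Q = 6(+0.660 − (+0.683))/0.0592 = −2.331.
Balancing electrons gives 2 Au^3+(aq) + 3 Hg(l) → 2 Au(s) + 3 Hg^2+(aq); thus Q = [Hg^2+(aq)]^3 / [Au^3+(aq)]^2.
Substituting the known concentrations and solving, log [Au^3+(aq)] = −1.143 and [Au^3+(aq)] = 0.072 M.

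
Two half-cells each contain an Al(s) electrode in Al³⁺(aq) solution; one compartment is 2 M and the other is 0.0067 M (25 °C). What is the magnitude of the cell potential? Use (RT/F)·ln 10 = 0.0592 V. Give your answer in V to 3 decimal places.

0.049 V

For a concentration cell E°cell = 0, since both electrodes use the same couple.
The compartment with the higher Al³⁺(aq) concentration (2 M) acts as the cathode; ions are reduced there and produced at the dilute (0.0067 M) anode.
With n = 3, Ecell = −(0.0592/3)·log([dilute]/[conc]) = −(0.0592/3)·log(0.0067/2) = +0.049 V.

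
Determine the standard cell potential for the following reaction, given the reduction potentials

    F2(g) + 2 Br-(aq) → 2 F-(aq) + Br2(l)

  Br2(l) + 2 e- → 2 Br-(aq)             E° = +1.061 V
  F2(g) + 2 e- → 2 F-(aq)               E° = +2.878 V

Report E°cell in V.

+1.817 V

In the reaction as written, F2(g) is reduced (cathode) and Br2(l) is produced by oxidation at the anode.
E°cell = E°(cathode) − E°(anode) = +2.878 − (+1.061) = +1.817 V.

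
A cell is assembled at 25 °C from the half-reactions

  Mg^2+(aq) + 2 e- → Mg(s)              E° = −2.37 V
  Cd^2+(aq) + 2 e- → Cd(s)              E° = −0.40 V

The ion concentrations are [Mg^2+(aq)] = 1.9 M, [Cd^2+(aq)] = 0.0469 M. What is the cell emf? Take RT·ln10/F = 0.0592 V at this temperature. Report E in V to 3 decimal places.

Cd²⁺/Cd is reduced (cathode, E° = −0.40 V) and Mg²⁺/Mg is oxidized (anode).
E°cell = −0.40 − (−2.37) = +1.97 V, with n = 2 electrons transferred.
The balanced reaction is Cd^2+(aq) + Mg(s) → Cd(s) + Mg^2+(aq), so Q = [Mg^2+(aq)] / [Cd^2+(aq)] = 40.5 and log Q = 1.608.
E = E° − (0.0592/n)·log Q = +1.97 − (0.0592/2)(1.608) = +1.922 V.

+1.922 V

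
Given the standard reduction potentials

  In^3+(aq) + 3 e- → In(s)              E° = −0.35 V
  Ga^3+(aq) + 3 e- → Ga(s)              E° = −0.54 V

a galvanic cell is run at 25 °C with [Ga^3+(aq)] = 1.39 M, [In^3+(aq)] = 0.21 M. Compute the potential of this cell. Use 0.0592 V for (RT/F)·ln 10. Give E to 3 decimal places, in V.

+0.174 V

In³⁺/In is reduced (cathode, E° = −0.35 V) and Ga³⁺/Ga is oxidized (anode).
E°cell = E°cat − E°an = −0.35 − (−0.54) = +0.19 V; n = 3.
The balanced reaction is In^3+(aq) + Ga(s) → In(s) + Ga^3+(aq), so Q = [Ga^3+(aq)] / [In^3+(aq)] = 6.62 and log Q = 0.821.
Applying E = E° − (RT ln10/nF)·log Q gives +0.19 − (0.0592/3)(0.821) = +0.174 V.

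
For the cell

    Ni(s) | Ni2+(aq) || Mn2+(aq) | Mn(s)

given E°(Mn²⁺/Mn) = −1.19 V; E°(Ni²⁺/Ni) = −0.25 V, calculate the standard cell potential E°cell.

−0.94 V

By convention the left-hand electrode in cell notation is the anode (oxidation) and the right-hand electrode is the cathode (reduction).
E°cell = E°(right) − E°(left) = −1.19 − (−0.25) = −0.94 V.
The negative sign shows that, as written, the cell would require an external voltage to drive the reaction.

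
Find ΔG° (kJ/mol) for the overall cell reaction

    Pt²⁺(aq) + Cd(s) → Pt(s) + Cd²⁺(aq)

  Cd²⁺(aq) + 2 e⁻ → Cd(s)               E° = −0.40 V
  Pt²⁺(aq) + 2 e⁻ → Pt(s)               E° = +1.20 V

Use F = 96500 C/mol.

In the reaction as written Pt²⁺(aq) is reduced, so the Pt²⁺/Pt couple is the cathode and Cd²⁺/Cd is the anode.
E°cell = +1.20 − (−0.40) = +1.60 V; balancing electrons gives n = 2.
ΔG° = −nFE°cell = −(2)(96500)(+1.60) J/mol = −309 kJ/mol.

−309 kJ/mol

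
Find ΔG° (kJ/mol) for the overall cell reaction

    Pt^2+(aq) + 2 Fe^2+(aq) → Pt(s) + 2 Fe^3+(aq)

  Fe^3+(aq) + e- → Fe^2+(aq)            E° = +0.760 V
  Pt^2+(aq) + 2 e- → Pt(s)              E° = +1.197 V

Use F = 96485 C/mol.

In the reaction as written Pt^2+(aq) is reduced, so the Pt²⁺/Pt couple is the cathode and Fe³⁺/Fe²⁺ is the anode.
E°cell = +1.197 − (+0.760) = +0.437 V; balancing electrons gives n = 2.
ΔG° = −nFE°cell = −(2)(96485)(+0.437) J/mol = −84.3 kJ/mol.

−84.3 kJ/mol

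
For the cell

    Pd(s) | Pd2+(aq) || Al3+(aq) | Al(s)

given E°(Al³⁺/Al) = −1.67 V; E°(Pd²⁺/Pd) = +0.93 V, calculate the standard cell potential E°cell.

By convention the left-hand electrode in cell notation is the anode (oxidation) and the right-hand electrode is the cathode (reduction).
E°cell = E°(right) − E°(left) = −1.67 − (+0.93) = −2.60 V.
The negative sign shows that, as written, the cell would require an external voltage to drive the reaction.

−2.60 V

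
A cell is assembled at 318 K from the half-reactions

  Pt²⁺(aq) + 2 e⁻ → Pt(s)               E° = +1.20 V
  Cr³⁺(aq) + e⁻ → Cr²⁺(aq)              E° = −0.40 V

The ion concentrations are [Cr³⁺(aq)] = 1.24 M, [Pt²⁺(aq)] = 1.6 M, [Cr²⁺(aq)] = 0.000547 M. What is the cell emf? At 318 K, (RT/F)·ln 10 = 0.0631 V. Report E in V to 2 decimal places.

+1.39 V

Pt²⁺/Pt is reduced (cathode, E° = +1.20 V) and Cr³⁺/Cr²⁺ is oxidized (anode).
The standard potential is +1.20 − (−0.40) = +1.60 V and the balanced reaction transfers n = 2 electrons.
For the overall reaction Pt²⁺(aq) + 2 Cr²⁺(aq) → Pt(s) + 2 Cr³⁺(aq), Q = [Cr³⁺(aq)]^2 / ([Pt²⁺(aq)]·[Cr²⁺(aq)]^2) = 3.21×10^6, giving log Q = 6.507.
E = E° − (0.0631/n)·log Q = +1.60 − (0.0631/2)(6.507) = +1.39 V.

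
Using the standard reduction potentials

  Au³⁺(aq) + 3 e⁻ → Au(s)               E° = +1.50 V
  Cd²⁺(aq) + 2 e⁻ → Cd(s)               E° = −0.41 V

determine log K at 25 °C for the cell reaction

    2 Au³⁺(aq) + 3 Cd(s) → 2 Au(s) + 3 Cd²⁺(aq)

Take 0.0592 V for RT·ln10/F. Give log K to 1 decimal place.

The Au³⁺/Au couple is reduced (cathode); E°cell = +1.50 − (−0.41) = +1.91 V with n = 6.
At equilibrium E = 0, so log K = nE°cell / 0.0592 = (6)(+1.91) / 0.0592 = 193.6.

log K = 193.6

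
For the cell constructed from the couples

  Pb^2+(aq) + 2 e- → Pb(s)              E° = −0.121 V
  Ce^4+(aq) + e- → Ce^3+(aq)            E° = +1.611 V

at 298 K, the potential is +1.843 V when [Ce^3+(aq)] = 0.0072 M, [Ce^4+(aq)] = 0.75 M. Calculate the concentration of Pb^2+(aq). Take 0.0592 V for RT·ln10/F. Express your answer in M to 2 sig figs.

1.9 M

Ce⁴⁺/Ce³⁺ is the cathode (higher E°); E°cell = +1.611 − (−0.121) = +1.732 V with n = 2.
Rearranging E = E° − (0.0592/n)·log Q gives log Q = 2(+1.732 − (+1.843))/0.0592 = −3.750.
For 2 Ce^4+(aq) + Pb(s) → 2 Ce^3+(aq) + Pb^2+(aq), the reaction quotient is Q = ([Ce^3+(aq)]^2·[Pb^2+(aq)]) / [Ce^4+(aq)]^2.
Solving for the unknown gives log [Pb^2+(aq)] = 0.285, so [Pb^2+(aq)] ≈ 1.9 M.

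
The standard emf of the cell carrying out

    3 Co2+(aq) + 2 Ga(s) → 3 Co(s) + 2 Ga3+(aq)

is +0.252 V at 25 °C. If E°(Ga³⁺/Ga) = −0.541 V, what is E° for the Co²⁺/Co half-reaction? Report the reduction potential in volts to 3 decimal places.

In the reaction as written the Co²⁺/Co couple is reduced (cathode) and Ga³⁺/Ga is oxidized (anode), so E°cell = E°(Co²⁺/Co) − E°(Ga³⁺/Ga).
E°(Co²⁺/Co) = E°cell + E°(anode) = +0.252 + (−0.541) = −0.289 V.

−0.289 V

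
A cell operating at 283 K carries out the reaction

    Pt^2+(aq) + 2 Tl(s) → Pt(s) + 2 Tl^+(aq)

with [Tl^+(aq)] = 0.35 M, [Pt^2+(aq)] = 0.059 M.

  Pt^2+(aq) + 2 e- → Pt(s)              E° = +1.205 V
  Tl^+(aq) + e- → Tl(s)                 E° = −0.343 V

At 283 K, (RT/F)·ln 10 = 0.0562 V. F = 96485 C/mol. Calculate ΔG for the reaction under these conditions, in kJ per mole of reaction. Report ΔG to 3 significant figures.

−297 kJ/mol

E°cell = +1.205 − (−0.343) = +1.548 V; the balanced reaction transfers n = 2 electrons.
Q = [Tl^+(aq)]^2 / [Pt^2+(aq)] = 2.08, so log Q = 0.317 and E = +1.548 − (0.0562/2)(0.317) = +1.5391 V.
Finally ΔG = −nFE = −(2)(96485 C/mol)(+1.5391 V) = −297 kJ/mol.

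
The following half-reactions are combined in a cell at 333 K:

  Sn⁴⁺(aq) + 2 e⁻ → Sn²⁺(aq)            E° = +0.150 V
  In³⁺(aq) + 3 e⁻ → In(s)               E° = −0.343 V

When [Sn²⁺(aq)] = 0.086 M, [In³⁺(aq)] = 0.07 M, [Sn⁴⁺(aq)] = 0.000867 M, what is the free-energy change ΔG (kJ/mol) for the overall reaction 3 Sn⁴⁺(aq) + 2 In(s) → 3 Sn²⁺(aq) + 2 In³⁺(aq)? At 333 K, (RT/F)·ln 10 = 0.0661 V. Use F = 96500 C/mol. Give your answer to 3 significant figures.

The standard cell potential is +0.150 − (−0.343) = +0.493 V, with n = 6 electrons in the balanced equation.
Here Q = ([Sn²⁺(aq)]^3·[In³⁺(aq)]^2) / [Sn⁴⁺(aq)]^3 = 4.78×10^3 (log Q = 3.680), giving E = +0.493 − (0.0661/6)·(3.680) = +0.4525 V.
Then ΔG = −nFE = −6 × 96500 × +0.4525 J/mol = −262 kJ/mol.

−262 kJ/mol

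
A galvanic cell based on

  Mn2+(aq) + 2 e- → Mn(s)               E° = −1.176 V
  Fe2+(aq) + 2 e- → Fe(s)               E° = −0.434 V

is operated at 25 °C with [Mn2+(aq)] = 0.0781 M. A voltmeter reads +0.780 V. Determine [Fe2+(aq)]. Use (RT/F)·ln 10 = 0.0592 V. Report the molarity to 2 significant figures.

The Fe²⁺/Fe couple has the larger reduction potential, so it is the cathode: E°cell = −0.434 − (−1.176) = +0.742 V and n = 2.
From the Nernst equation, log Q = n(E° − E)/0.0592 = 2·(+0.742 − (+0.780))/0.0592 = −1.284.
Balancing electrons gives Fe2+(aq) + Mn(s) → Fe(s) + Mn2+(aq); thus Q = [Mn2+(aq)] / [Fe2+(aq)].
Solving for the unknown gives log [Fe2+(aq)] = 0.177, so [Fe2+(aq)] ≈ 1.5 M.

1.5 M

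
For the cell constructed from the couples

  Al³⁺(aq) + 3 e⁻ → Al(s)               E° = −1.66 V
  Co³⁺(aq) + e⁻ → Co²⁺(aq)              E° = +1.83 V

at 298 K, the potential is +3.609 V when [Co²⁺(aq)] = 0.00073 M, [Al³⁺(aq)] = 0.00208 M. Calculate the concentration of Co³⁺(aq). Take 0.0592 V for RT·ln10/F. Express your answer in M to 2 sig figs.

0.0095 M

The Co³⁺/Co²⁺ couple has the larger reduction potential, so it is the cathode: E°cell = +1.83 − (−1.66) = +3.49 V and n = 3.
Since E = E° − (0.0592/n)·log Q, log Q = n(E° − E)/0.0592 = −6.030.
For 3 Co³⁺(aq) + Al(s) → 3 Co²⁺(aq) + Al³⁺(aq), the reaction quotient is Q = ([Co²⁺(aq)]^3·[Al³⁺(aq)]) / [Co³⁺(aq)]^3.
Substituting the known concentrations and solving, log [Co³⁺(aq)] = −2.021 and [Co³⁺(aq)] = 0.0095 M.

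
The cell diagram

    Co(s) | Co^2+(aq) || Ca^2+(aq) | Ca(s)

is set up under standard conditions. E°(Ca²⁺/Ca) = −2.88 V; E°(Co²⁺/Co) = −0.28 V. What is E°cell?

−2.60 V

By convention the left-hand electrode in cell notation is the anode (oxidation) and the right-hand electrode is the cathode (reduction).
E°cell = E°(right) − E°(left) = −2.88 − (−0.28) = −2.60 V.
The negative sign shows that, as written, the cell would require an external voltage to drive the reaction.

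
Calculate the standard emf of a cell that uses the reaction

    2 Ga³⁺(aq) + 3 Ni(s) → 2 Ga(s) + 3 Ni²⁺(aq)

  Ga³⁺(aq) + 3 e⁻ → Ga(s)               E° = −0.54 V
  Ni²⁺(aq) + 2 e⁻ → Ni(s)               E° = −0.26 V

Ga³⁺(aq) gains electrons, so the Ga³⁺/Ga couple is the cathode; the Ni²⁺/Ni couple is the anode.
E°cell = E°(cathode) − E°(anode) = −0.54 − (−0.26) = −0.28 V.
The negative E°cell means the reaction is non-spontaneous in the direction written.

−0.28 V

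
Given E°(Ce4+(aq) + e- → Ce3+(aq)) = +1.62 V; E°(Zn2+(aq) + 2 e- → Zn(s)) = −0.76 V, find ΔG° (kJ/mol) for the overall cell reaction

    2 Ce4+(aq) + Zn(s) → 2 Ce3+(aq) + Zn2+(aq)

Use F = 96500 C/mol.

−459 kJ/mol

In the reaction as written Ce4+(aq) is reduced, so the Ce⁴⁺/Ce³⁺ couple is the cathode and Zn²⁺/Zn is the anode.
E°cell = +1.62 − (−0.76) = +2.38 V; balancing electrons gives n = 2.
ΔG° = −nFE°cell = −(2)(96500)(+2.38) J/mol = −459 kJ/mol.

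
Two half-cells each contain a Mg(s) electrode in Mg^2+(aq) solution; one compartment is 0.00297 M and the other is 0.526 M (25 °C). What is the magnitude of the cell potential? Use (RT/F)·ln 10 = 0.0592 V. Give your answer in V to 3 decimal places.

0.067 V

For a concentration cell E°cell = 0, since both electrodes use the same couple.
The compartment with the higher Mg^2+(aq) concentration (0.526 M) acts as the cathode; ions are reduced there and produced at the dilute (0.00297 M) anode.
With n = 2, Ecell = −(0.0592/2)·log([dilute]/[conc]) = −(0.0592/2)·log(0.00297/0.526) = +0.067 V.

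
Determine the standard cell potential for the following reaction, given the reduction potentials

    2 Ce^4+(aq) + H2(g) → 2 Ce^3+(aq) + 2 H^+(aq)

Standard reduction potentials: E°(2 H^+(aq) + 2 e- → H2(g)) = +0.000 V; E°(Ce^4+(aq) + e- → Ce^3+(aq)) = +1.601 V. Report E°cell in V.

+1.601 V

In the reaction as written, Ce^4+(aq) is reduced (cathode) and H^+(aq) is produced by oxidation at the anode.
E°cell = E°(cathode) − E°(anode) = +1.601 − (+0.000) = +1.601 V.
The positive value indicates the reaction is spontaneous as written.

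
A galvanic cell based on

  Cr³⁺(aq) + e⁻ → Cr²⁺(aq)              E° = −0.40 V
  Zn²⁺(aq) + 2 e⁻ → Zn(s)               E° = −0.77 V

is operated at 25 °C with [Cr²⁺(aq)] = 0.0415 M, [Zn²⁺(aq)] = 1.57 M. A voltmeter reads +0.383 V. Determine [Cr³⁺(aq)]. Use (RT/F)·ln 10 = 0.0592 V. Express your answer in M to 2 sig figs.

0.086 M

Cr³⁺/Cr²⁺ is the cathode (higher E°); E°cell = −0.40 − (−0.77) = +0.37 V with n = 2.
Rearranging E = E° − (0.0592/n)·log Q gives log Q = 2(+0.37 − (+0.383))/0.0592 = −0.439.
For 2 Cr³⁺(aq) + Zn(s) → 2 Cr²⁺(aq) + Zn²⁺(aq), the reaction quotient is Q = ([Cr²⁺(aq)]^2·[Zn²⁺(aq)]) / [Cr³⁺(aq)]^2.
Isolating [Cr³⁺(aq)] in Q = 10^{−0.439} yields log [Cr³⁺(aq)] = −1.065, i.e. 0.086 M.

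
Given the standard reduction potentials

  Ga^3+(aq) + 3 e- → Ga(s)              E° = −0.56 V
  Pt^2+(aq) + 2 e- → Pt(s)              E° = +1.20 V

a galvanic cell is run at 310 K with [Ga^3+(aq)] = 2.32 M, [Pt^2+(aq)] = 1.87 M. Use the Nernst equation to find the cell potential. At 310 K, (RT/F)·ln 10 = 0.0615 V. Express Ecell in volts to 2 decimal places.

Pt²⁺/Pt is reduced (cathode, E° = +1.20 V) and Ga³⁺/Ga is oxidized (anode).
E°cell = +1.20 − (−0.56) = +1.76 V, with n = 6 electrons transferred.
For the overall reaction 3 Pt^2+(aq) + 2 Ga(s) → 3 Pt(s) + 2 Ga^3+(aq), Q = [Ga^3+(aq)]^2 / [Pt^2+(aq)]^3 = 0.823, giving log Q = −0.085.
E = E° − (0.0615/n)·log Q = +1.76 − (0.0615/6)(−0.085) = +1.76 V.

+1.76 V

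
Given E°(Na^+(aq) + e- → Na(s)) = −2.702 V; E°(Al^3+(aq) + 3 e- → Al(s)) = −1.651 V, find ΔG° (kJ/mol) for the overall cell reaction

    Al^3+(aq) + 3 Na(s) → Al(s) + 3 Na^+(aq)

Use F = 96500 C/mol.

−304 kJ/mol

In the reaction as written Al^3+(aq) is reduced, so the Al³⁺/Al couple is the cathode and Na⁺/Na is the anode.
E°cell = −1.651 − (−2.702) = +1.051 V; balancing electrons gives n = 3.
ΔG° = −nFE°cell = −(3)(96500)(+1.051) J/mol = −304 kJ/mol.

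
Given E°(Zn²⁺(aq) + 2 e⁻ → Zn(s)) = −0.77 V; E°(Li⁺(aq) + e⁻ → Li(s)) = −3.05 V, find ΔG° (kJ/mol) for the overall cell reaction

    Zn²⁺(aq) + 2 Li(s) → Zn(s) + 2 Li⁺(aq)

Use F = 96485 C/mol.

−440 kJ/mol

In the reaction as written Zn²⁺(aq) is reduced, so the Zn²⁺/Zn couple is the cathode and Li⁺/Li is the anode.
E°cell = −0.77 − (−3.05) = +2.28 V; balancing electrons gives n = 2.
ΔG° = −nFE°cell = −(2)(96485)(+2.28) J/mol = −440 kJ/mol.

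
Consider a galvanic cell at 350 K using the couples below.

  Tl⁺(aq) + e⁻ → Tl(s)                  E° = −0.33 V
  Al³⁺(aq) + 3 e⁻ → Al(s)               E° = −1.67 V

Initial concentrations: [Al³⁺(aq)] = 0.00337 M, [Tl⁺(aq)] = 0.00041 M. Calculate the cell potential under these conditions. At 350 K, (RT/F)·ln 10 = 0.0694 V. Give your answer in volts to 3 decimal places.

Tl⁺/Tl is reduced (cathode, E° = −0.33 V) and Al³⁺/Al is oxidized (anode).
E°cell = E°cat − E°an = −0.33 − (−1.67) = +1.34 V; n = 3.
The balanced reaction is 3 Tl⁺(aq) + Al(s) → 3 Tl(s) + Al³⁺(aq), so Q = [Al³⁺(aq)] / [Tl⁺(aq)]^3 = 4.89×10^7 and log Q = 7.689.
E = E° − (0.0694/n)·log Q = +1.34 − (0.0694/3)(7.689) = +1.162 V.

+1.162 V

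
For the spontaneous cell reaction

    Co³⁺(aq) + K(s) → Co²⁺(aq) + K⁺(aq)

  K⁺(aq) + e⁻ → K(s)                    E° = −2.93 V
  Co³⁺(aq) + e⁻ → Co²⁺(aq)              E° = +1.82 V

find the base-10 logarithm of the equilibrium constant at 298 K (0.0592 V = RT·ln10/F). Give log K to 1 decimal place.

The Co³⁺/Co²⁺ couple is reduced (cathode); E°cell = +1.82 − (−2.93) = +4.75 V with n = 1.
At equilibrium E = 0, so log K = nE°cell / 0.0592 = (1)(+4.75) / 0.0592 = 80.2.

log K = 80.2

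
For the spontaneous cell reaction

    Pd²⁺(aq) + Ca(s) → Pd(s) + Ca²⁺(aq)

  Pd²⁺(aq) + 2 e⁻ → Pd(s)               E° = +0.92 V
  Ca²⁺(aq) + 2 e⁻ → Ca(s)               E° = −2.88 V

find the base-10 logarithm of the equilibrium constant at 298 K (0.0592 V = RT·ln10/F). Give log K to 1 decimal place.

The Pd²⁺/Pd couple is reduced (cathode); E°cell = +0.92 − (−2.88) = +3.80 V with n = 2.
At equilibrium E = 0, so log K = nE°cell / 0.0592 = (2)(+3.80) / 0.0592 = 128.4.

log K = 128.4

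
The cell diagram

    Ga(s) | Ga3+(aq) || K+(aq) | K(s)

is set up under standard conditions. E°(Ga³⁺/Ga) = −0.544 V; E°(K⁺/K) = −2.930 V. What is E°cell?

−2.386 V

By convention the left-hand electrode in cell notation is the anode (oxidation) and the right-hand electrode is the cathode (reduction).
E°cell = E°(right) − E°(left) = −2.930 − (−0.544) = −2.386 V.
The negative sign shows that, as written, the cell would require an external voltage to drive the reaction.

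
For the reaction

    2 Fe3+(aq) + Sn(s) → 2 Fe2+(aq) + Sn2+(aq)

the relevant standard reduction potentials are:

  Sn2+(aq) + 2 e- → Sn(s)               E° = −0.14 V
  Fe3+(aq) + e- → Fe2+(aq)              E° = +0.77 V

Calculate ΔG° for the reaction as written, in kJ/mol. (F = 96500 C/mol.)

In the reaction as written Fe3+(aq) is reduced, so the Fe³⁺/Fe²⁺ couple is the cathode and Sn²⁺/Sn is the anode.
E°cell = +0.77 − (−0.14) = +0.91 V; balancing electrons gives n = 2.
ΔG° = −nFE°cell = −(2)(96500)(+0.91) J/mol = −176 kJ/mol.

−176 kJ/mol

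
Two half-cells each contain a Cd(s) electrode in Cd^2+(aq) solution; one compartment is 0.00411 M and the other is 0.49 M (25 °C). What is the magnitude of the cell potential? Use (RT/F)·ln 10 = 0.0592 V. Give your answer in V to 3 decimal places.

For a concentration cell E°cell = 0, since both electrodes use the same couple.
The compartment with the higher Cd^2+(aq) concentration (0.49 M) acts as the cathode; ions are reduced there and produced at the dilute (0.00411 M) anode.
With n = 2, Ecell = −(0.0592/2)·log([dilute]/[conc]) = −(0.0592/2)·log(0.00411/0.49) = +0.061 V.

0.061 V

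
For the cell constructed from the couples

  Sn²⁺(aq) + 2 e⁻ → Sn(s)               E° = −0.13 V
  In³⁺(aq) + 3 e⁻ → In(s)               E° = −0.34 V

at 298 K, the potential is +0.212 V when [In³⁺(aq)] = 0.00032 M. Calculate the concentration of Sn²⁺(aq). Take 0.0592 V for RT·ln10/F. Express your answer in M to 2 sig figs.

Sn²⁺/Sn is the cathode (higher E°); E°cell = −0.13 − (−0.34) = +0.21 V with n = 6.
From the Nernst equation, log Q = n(E° − E)/0.0592 = 6·(+0.21 − (+0.212))/0.0592 = −0.203.
Balancing electrons gives 3 Sn²⁺(aq) + 2 In(s) → 3 Sn(s) + 2 In³⁺(aq); thus Q = [In³⁺(aq)]^2 / [Sn²⁺(aq)]^3.
Solving for the unknown gives log [Sn²⁺(aq)] = −2.262, so [Sn²⁺(aq)] ≈ 0.0055 M.

0.0055 M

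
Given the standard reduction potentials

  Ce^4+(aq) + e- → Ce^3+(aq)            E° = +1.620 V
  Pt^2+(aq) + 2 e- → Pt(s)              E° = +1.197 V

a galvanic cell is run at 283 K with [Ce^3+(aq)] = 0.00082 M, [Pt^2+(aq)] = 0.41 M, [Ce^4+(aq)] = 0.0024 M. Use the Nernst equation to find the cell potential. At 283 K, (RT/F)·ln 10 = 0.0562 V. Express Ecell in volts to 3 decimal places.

+0.460 V

The Ce⁴⁺/Ce³⁺ couple has the more positive E°, so it is the cathode; Pt²⁺/Pt is the anode.
E°cell = E°cat − E°an = +1.620 − (+1.197) = +0.423 V; n = 2.
The balanced reaction is 2 Ce^4+(aq) + Pt(s) → 2 Ce^3+(aq) + Pt^2+(aq), so Q = ([Ce^3+(aq)]^2·[Pt^2+(aq)]) / [Ce^4+(aq)]^2 = 0.0479 and log Q = −1.320.
Applying E = E° − (RT ln10/nF)·log Q gives +0.423 − (0.0562/2)(−1.320) = +0.460 V.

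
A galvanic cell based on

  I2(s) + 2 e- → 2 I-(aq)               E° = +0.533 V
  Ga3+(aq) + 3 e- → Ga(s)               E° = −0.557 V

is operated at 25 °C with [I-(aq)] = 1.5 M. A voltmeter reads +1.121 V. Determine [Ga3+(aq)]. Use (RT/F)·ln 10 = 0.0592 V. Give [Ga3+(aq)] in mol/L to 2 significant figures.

0.0080 M

The I₂/I⁻ couple has the larger reduction potential, so it is the cathode: E°cell = +0.533 − (−0.557) = +1.090 V and n = 6.
Rearranging E = E° − (0.0592/n)·log Q gives log Q = 6(+1.090 − (+1.121))/0.0592 = −3.142.
For 3 I2(s) + 2 Ga(s) → 6 I-(aq) + 2 Ga3+(aq), the reaction quotient is Q = [I-(aq)]^6·[Ga3+(aq)]^2.
Substituting the known concentrations and solving, log [Ga3+(aq)] = −2.099 and [Ga3+(aq)] = 0.0080 M.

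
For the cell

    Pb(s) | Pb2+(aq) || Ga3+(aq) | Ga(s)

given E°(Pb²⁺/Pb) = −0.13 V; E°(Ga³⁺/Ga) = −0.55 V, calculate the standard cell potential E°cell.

−0.42 V

By convention the left-hand electrode in cell notation is the anode (oxidation) and the right-hand electrode is the cathode (reduction).
E°cell = E°(right) − E°(left) = −0.55 − (−0.13) = −0.42 V.
The negative sign shows that, as written, the cell would require an external voltage to drive the reaction.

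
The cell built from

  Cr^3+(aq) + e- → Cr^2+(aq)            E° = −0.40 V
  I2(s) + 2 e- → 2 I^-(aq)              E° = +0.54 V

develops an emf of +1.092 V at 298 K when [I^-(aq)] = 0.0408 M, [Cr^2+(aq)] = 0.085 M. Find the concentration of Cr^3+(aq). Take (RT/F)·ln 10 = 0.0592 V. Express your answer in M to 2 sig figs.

0.0056 M

With I₂/I⁻ at the cathode and Cr³⁺/Cr²⁺ at the anode, E°cell = +0.54 − (−0.40) = +0.94 V (n = 2).
Since E = E° − (0.0592/n)·log Q, log Q = n(E° − E)/0.0592 = −5.135.
Balancing electrons gives I2(s) + 2 Cr^2+(aq) → 2 I^-(aq) + 2 Cr^3+(aq); thus Q = ([I^-(aq)]^2·[Cr^3+(aq)]^2) / [Cr^2+(aq)]^2.
Solving for the unknown gives log [Cr^3+(aq)] = −2.249, so [Cr^3+(aq)] ≈ 0.0056 M.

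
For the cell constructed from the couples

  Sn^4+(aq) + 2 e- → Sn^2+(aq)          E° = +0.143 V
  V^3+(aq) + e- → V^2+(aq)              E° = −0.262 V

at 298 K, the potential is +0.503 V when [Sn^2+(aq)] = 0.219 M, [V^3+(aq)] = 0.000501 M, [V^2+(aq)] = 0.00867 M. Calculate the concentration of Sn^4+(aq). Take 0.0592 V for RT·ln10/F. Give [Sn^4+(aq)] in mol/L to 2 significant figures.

The Sn⁴⁺/Sn²⁺ couple has the larger reduction potential, so it is the cathode: E°cell = +0.143 − (−0.262) = +0.405 V and n = 2.
From the Nernst equation, log Q = n(E° − E)/0.0592 = 2·(+0.405 − (+0.503))/0.0592 = −3.311.
For Sn^4+(aq) + 2 V^2+(aq) → Sn^2+(aq) + 2 V^3+(aq), the reaction quotient is Q = ([Sn^2+(aq)]·[V^3+(aq)]^2) / ([Sn^4+(aq)]·[V^2+(aq)]^2).
Isolating [Sn^4+(aq)] in Q = 10^{−3.311} yields log [Sn^4+(aq)] = 0.175, i.e. 1.5 M.

1.5 M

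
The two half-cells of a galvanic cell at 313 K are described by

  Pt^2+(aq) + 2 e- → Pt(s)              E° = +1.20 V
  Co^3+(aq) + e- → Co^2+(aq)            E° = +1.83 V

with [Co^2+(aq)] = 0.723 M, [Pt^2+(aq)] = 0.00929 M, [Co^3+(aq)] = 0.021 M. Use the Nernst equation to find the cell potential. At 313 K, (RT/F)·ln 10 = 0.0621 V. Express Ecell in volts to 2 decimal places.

+0.60 V

The Co³⁺/Co²⁺ couple has the more positive E°, so it is the cathode; Pt²⁺/Pt is the anode.
E°cell = +1.83 − (+1.20) = +0.63 V, with n = 2 electrons transferred.
Balancing gives 2 Co^3+(aq) + Pt(s) → 2 Co^2+(aq) + Pt^2+(aq); hence Q = ([Co^2+(aq)]^2·[Pt^2+(aq)]) / [Co^3+(aq)]^2 = 11 (log Q = 1.042).
By the Nernst equation, E = +0.63 − (0.0621/2)·(1.042) = +0.60 V.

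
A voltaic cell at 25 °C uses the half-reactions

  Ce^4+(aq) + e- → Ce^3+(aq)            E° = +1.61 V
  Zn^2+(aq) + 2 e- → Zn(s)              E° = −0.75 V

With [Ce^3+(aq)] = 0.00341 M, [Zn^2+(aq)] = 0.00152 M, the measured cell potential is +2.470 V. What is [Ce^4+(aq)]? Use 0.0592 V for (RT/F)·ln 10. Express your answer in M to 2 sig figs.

0.0096 M

With Ce⁴⁺/Ce³⁺ at the cathode and Zn²⁺/Zn at the anode, E°cell = +1.61 − (−0.75) = +2.36 V (n = 2).
Rearranging E = E° − (0.0592/n)·log Q gives log Q = 2(+2.36 − (+2.470))/0.0592 = −3.716.
The balanced reaction is 2 Ce^4+(aq) + Zn(s) → 2 Ce^3+(aq) + Zn^2+(aq), so Q = ([Ce^3+(aq)]^2·[Zn^2+(aq)]) / [Ce^4+(aq)]^2.
Isolating [Ce^4+(aq)] in Q = 10^{−3.716} yields log [Ce^4+(aq)] = −2.018, i.e. 0.0096 M.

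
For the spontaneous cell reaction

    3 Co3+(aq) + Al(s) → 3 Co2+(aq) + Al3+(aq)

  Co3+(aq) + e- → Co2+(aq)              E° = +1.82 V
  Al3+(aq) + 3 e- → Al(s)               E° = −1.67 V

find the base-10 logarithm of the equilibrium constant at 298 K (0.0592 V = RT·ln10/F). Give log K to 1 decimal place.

The Co³⁺/Co²⁺ couple is reduced (cathode); E°cell = +1.82 − (−1.67) = +3.49 V with n = 3.
At equilibrium E = 0, so log K = nE°cell / 0.0592 = (3)(+3.49) / 0.0592 = 176.9.

log K = 176.9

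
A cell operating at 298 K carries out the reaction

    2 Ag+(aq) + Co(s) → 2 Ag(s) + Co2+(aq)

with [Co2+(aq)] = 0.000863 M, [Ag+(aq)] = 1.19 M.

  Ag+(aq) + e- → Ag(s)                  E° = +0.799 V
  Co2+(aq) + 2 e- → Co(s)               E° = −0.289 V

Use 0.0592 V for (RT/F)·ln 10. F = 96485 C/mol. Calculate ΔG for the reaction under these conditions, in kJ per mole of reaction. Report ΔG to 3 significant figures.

E°cell = +0.799 − (−0.289) = +1.088 V; the balanced reaction transfers n = 2 electrons.
Here Q = [Co2+(aq)] / [Ag+(aq)]^2 = 0.000609 (log Q = −3.215), giving E = +1.088 − (0.0592/2)·(−3.215) = +1.1832 V.
Then ΔG = −nFE = −2 × 96485 × +1.1832 J/mol = −228 kJ/mol.

−228 kJ/mol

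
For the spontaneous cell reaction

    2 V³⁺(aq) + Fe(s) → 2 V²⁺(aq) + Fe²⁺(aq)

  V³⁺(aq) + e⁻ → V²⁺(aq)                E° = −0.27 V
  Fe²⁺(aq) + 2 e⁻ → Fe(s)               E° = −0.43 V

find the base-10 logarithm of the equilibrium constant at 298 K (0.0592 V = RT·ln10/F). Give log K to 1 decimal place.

The V³⁺/V²⁺ couple is reduced (cathode); E°cell = −0.27 − (−0.43) = +0.16 V with n = 2.
At equilibrium E = 0, so log K = nE°cell / 0.0592 = (2)(+0.16) / 0.0592 = 5.4.

log K = 5.4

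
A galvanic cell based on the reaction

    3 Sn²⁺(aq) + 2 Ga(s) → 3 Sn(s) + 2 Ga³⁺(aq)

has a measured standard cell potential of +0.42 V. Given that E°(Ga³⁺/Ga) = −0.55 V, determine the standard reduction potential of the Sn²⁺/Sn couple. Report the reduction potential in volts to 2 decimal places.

−0.13 V

In the reaction as written the Sn²⁺/Sn couple is reduced (cathode) and Ga³⁺/Ga is oxidized (anode), so E°cell = E°(Sn²⁺/Sn) − E°(Ga³⁺/Ga).
E°(Sn²⁺/Sn) = E°cell + E°(anode) = +0.42 + (−0.55) = −0.13 V.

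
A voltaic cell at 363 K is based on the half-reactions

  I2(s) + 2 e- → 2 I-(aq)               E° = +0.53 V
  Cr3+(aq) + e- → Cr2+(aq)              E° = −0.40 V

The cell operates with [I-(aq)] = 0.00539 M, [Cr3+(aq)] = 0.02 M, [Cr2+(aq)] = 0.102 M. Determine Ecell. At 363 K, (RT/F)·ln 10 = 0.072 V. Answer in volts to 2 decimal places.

+1.14 V

The I₂/I⁻ couple has the more positive E°, so it is the cathode; Cr³⁺/Cr²⁺ is the anode.
The standard potential is +0.53 − (−0.40) = +0.93 V and the balanced reaction transfers n = 2 electrons.
For the overall reaction I2(s) + 2 Cr2+(aq) → 2 I-(aq) + 2 Cr3+(aq), Q = ([I-(aq)]^2·[Cr3+(aq)]^2) / [Cr2+(aq)]^2 = 1.12×10^−6, giving log Q = −5.952.
By the Nernst equation, E = +0.93 − (0.072/2)·(−5.952) = +1.14 V.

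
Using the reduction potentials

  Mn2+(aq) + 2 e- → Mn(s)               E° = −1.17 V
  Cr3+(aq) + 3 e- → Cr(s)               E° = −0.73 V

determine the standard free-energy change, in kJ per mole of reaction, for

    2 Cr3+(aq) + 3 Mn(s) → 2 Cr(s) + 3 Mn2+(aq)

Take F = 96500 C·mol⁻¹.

−255 kJ/mol

In the reaction as written Cr3+(aq) is reduced, so the Cr³⁺/Cr couple is the cathode and Mn²⁺/Mn is the anode.
E°cell = −0.73 − (−1.17) = +0.44 V; balancing electrons gives n = 6.
ΔG° = −nFE°cell = −(6)(96500)(+0.44) J/mol = −255 kJ/mol.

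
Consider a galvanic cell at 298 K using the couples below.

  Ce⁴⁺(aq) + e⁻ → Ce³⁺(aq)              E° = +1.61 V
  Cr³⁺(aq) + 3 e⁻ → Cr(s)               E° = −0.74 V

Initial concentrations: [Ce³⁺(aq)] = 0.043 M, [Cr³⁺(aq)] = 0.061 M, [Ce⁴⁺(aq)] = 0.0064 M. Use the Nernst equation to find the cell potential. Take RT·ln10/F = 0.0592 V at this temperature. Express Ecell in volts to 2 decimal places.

+2.32 V

Ce⁴⁺/Ce³⁺ is reduced (cathode, E° = +1.61 V) and Cr³⁺/Cr is oxidized (anode).
The standard potential is +1.61 − (−0.74) = +2.35 V and the balanced reaction transfers n = 3 electrons.
Balancing gives 3 Ce⁴⁺(aq) + Cr(s) → 3 Ce³⁺(aq) + Cr³⁺(aq); hence Q = ([Ce³⁺(aq)]^3·[Cr³⁺(aq)]) / [Ce⁴⁺(aq)]^3 = 18.5 (log Q = 1.267).
By the Nernst equation, E = +2.35 − (0.0592/3)·(1.267) = +2.32 V.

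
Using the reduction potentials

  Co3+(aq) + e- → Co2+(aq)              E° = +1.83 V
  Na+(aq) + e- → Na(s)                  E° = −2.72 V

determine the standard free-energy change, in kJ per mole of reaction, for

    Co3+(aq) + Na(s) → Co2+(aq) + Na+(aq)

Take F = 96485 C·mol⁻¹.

−439 kJ/mol

In the reaction as written Co3+(aq) is reduced, so the Co³⁺/Co²⁺ couple is the cathode and Na⁺/Na is the anode.
E°cell = +1.83 − (−2.72) = +4.55 V; balancing electrons gives n = 1.
ΔG° = −nFE°cell = −(1)(96485)(+4.55) J/mol = −439 kJ/mol.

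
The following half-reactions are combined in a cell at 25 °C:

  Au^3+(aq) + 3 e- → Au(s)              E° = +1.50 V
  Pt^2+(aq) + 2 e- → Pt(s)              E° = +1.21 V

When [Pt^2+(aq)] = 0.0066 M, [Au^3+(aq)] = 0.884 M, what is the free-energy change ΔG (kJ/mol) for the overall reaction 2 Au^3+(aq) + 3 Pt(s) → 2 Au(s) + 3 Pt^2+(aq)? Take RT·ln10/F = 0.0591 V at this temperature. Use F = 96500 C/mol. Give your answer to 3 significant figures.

E°cell = +1.50 − (+1.21) = +0.29 V; the balanced reaction transfers n = 6 electrons.
The reaction quotient is [Pt^2+(aq)]^3 / [Au^3+(aq)]^2 = 3.68×10^−7; by Nernst, E = +0.29 − (0.0591/6)(−6.434) = +0.3534 V.
Then ΔG = −nFE = −6 × 96500 × +0.3534 J/mol = −205 kJ/mol.

−205 kJ/mol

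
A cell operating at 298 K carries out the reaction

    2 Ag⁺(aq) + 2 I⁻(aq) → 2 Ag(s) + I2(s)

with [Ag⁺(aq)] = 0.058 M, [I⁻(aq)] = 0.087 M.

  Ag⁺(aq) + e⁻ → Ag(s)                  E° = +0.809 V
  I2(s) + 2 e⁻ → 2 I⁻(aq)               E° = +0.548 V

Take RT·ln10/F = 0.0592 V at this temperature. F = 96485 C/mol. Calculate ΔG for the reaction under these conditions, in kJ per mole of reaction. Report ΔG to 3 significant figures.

E°cell = +0.809 − (+0.548) = +0.261 V; the balanced reaction transfers n = 2 electrons.
Q = 1 / ([Ag⁺(aq)]^2·[I⁻(aq)]^2) = 3.93×10^4, so log Q = 4.594 and E = +0.261 − (0.0592/2)(4.594) = +0.1250 V.
Finally ΔG = −nFE = −(2)(96485 C/mol)(+0.1250 V) = −24.1 kJ/mol.

−24.1 kJ/mol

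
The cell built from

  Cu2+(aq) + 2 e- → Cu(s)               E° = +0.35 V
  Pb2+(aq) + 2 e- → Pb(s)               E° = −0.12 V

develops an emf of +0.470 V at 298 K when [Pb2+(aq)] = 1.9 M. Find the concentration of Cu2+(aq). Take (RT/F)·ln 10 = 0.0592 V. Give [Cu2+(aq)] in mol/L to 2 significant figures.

Cu²⁺/Cu is the cathode (higher E°); E°cell = +0.35 − (−0.12) = +0.47 V with n = 2.
Rearranging E = E° − (0.0592/n)·log Q gives log Q = 2(+0.47 − (+0.470))/0.0592 = 0.000.
For Cu2+(aq) + Pb(s) → Cu(s) + Pb2+(aq), the reaction quotient is Q = [Pb2+(aq)] / [Cu2+(aq)].
Substituting the known concentrations and solving, log [Cu2+(aq)] = 0.279 and [Cu2+(aq)] = 1.9 M.

1.9 M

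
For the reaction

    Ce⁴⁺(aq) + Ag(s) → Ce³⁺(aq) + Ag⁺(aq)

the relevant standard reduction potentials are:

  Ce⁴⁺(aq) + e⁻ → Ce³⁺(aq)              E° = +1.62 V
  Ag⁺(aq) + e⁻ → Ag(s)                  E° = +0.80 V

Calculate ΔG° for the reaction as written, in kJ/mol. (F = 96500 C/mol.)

−79.1 kJ/mol

In the reaction as written Ce⁴⁺(aq) is reduced, so the Ce⁴⁺/Ce³⁺ couple is the cathode and Ag⁺/Ag is the anode.
E°cell = +1.62 − (+0.80) = +0.82 V; balancing electrons gives n = 1.
ΔG° = −nFE°cell = −(1)(96500)(+0.82) J/mol = −79.1 kJ/mol.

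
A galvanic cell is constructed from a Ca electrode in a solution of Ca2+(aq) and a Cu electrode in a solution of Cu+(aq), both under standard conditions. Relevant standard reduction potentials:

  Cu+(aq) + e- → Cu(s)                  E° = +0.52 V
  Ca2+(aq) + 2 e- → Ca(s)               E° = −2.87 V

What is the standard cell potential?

The Cu⁺/Cu couple has the higher E°, so Cu ion is reduced (cathode) and Ca is oxidized (anode).
E°cell = E°(cathode) − E°(anode) = +0.52 − (−2.87) = +3.39 V.

+3.39 V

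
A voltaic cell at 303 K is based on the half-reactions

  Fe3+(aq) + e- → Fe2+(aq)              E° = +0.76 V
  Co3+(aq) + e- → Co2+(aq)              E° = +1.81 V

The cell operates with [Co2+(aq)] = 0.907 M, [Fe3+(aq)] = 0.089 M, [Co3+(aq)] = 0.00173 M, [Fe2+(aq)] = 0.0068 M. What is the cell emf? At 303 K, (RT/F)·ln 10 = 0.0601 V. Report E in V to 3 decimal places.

+0.819 V

Co³⁺/Co²⁺ is reduced (cathode, E° = +1.81 V) and Fe³⁺/Fe²⁺ is oxidized (anode).
E°cell = E°cat − E°an = +1.81 − (+0.76) = +1.05 V; n = 1.
Balancing gives Co3+(aq) + Fe2+(aq) → Co2+(aq) + Fe3+(aq); hence Q = ([Co2+(aq)]·[Fe3+(aq)]) / ([Co3+(aq)]·[Fe2+(aq)]) = 6.86×10^3 (log Q = 3.836).
By the Nernst equation, E = +1.05 − (0.0601/1)·(3.836) = +0.819 V.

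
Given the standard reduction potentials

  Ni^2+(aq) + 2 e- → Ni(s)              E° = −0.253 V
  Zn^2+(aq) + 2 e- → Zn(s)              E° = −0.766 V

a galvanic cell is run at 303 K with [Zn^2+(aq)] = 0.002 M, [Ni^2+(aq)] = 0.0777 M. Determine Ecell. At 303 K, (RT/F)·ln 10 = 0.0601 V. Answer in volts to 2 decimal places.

+0.56 V

Since E°(Ni²⁺/Ni) > E°(Zn²⁺/Zn), Ni²⁺/Ni serves as the cathode.
E°cell = E°cat − E°an = −0.253 − (−0.766) = +0.513 V; n = 2.
Balancing gives Ni^2+(aq) + Zn(s) → Ni(s) + Zn^2+(aq); hence Q = [Zn^2+(aq)] / [Ni^2+(aq)] = 0.0257 (log Q = −1.589).
E = E° − (0.0601/n)·log Q = +0.513 − (0.0601/2)(−1.589) = +0.56 V.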